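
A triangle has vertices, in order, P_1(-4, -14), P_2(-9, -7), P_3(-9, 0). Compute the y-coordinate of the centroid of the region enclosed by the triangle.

-7

Apply the shoelace formula. First the cross-terms c_i = x_i·y_{i+1} − x_{i+1}·y_i:
  -98, -63, 126  ⇒  2A = -35, A = -17.5.
Then Σ (y_i + y_{i+1})·c_i = 735, so ȳ = 735 / (6·(-17.5)) = -7.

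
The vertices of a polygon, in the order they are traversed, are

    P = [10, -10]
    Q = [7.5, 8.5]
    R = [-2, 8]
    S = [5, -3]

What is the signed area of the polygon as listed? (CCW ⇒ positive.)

91.5

Apply Gauss's area formula: 2A = Σ (x_i·y_{i+1} − x_{i+1}·y_i), indices taken mod 4.
P→Q: (10)(8.5) − (7.5)(-10) = 160
Q→R: (7.5)(8) − (-2)(8.5) = 77
R→S: (-2)(-3) − (5)(8) = -34
S→P: (5)(-10) − (10)(-3) = -20
Σ = 183
Signed area = Σ/2 = 91.5 (positive ⇒ counter-clockwise traversal).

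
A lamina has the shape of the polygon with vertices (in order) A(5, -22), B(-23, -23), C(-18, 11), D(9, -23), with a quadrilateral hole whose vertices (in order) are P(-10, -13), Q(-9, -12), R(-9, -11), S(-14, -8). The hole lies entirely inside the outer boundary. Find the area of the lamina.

Outer boundary:
Apply the shoelace (surveyor's) formula: 2A = Σ (x_i·y_{i+1} − x_{i+1}·y_i), indices taken mod 4.
Cross-terms: -621, -667, 315, -83  ⇒  Σ = -1056
Area = |Σ|/2 = 528.
Hole:
P→Q: (-10)(-12) − (-9)(-13) = 3
Q→R: (-9)(-11) − (-9)(-12) = -9
R→S: (-9)(-8) − (-14)(-11) = -82
S→P: (-14)(-13) − (-10)(-8) = 102
Σ = 14
Area = |Σ|/2 = 7.
Net area = 528 − 7 = 521.

521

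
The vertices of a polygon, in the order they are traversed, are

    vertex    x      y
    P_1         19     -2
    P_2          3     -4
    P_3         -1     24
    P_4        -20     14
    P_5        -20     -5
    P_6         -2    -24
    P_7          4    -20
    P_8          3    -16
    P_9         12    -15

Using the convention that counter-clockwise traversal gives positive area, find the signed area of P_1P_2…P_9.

Cross-terms: -70, 68, 466, 380, 470, 136, -4, 147, 261  ⇒  Σ = 1854
Signed area = Σ/2 = 927 (positive ⇒ counter-clockwise traversal).

927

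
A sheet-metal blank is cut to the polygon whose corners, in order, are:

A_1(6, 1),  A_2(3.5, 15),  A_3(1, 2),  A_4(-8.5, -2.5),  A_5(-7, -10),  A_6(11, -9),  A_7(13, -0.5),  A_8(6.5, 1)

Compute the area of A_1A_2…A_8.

A_1→A_2: (6)(15) − (3.5)(1) = 86.5
A_2→A_3: (3.5)(2) − (1)(15) = -8
A_3→A_4: (1)(-2.5) − (-8.5)(2) = 14.5
A_4→A_5: (-8.5)(-10) − (-7)(-2.5) = 67.5
A_5→A_6: (-7)(-9) − (11)(-10) = 173
A_6→A_7: (11)(-0.5) − (13)(-9) = 111.5
A_7→A_8: (13)(1) − (6.5)(-0.5) = 16.25
A_8→A_1: (6.5)(1) − (6)(1) = 0.5
Σ = 461.75
Area = |Σ|/2 = 230.875.

230.875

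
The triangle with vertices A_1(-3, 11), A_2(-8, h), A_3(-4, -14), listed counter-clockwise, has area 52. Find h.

Write out the shoelace sum; only the two edges meeting at A_2 involve h:
2·Area = [((-3)·h − (-8)·11) + ((-8)·(-14) − (-4)·h)] + -86
       = 1·h + 114 = 104
⇒ h = -10.

-10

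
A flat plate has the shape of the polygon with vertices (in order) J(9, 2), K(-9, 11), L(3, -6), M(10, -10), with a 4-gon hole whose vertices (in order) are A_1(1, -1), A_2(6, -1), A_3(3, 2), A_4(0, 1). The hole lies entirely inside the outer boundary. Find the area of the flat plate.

Outer boundary:
Apply the surveyor's formula: 2A = Σ (x_i·y_{i+1} − x_{i+1}·y_i), indices taken mod 4.
Cross-terms: 117, 21, 30, 110  ⇒  Σ = 278
Area = |Σ|/2 = 139.
Hole:
Cross-terms: 5, 15, 3, -1  ⇒  Σ = 22
Area = |Σ|/2 = 11.
Net area = 139 − 11 = 128.

128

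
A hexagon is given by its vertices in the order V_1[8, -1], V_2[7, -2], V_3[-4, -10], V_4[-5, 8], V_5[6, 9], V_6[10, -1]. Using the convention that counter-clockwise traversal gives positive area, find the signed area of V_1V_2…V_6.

-180

Apply Gauss's area formula: 2A = Σ (x_i·y_{i+1} − x_{i+1}·y_i), indices taken mod 6.
V_1→V_2: (8)(-2) − (7)(-1) = -9
V_2→V_3: (7)(-10) − (-4)(-2) = -78
V_3→V_4: (-4)(8) − (-5)(-10) = -82
V_4→V_5: (-5)(9) − (6)(8) = -93
V_5→V_6: (6)(-1) − (10)(9) = -96
V_6→V_1: (10)(-1) − (8)(-1) = -2
Σ = -360
Signed area = Σ/2 = -180 (negative ⇒ clockwise traversal).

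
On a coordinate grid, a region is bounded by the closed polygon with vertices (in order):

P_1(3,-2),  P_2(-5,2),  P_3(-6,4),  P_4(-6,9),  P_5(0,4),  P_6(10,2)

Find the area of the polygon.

Cross-terms: -4, -8, -30, -24, -40, -26  ⇒  Σ = -132
Area = |Σ|/2 = 66.

66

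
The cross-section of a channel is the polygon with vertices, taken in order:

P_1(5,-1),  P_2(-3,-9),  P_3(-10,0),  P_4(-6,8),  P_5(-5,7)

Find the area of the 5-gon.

Apply the shoelace formula: 2A = Σ (x_i·y_{i+1} − x_{i+1}·y_i), indices taken mod 5.
Cross-terms: -48, -90, -80, -2, -30  ⇒  Σ = -250
Area = |Σ|/2 = 125.

125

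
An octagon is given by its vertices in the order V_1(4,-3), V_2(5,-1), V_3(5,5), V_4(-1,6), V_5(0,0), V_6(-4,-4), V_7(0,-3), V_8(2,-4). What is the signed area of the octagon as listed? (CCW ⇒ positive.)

Σ = (11) + (30) + (35) + (0) + (0) + (12) + (6) + (10) = 104
Signed area = Σ/2 = 52 (positive ⇒ counter-clockwise traversal).

52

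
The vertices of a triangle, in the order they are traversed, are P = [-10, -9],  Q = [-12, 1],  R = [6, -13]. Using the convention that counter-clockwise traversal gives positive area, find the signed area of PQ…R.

-76

Apply the shoelace (surveyor's) formula: 2A = Σ (x_i·y_{i+1} − x_{i+1}·y_i), indices taken mod 3.
Σ = (-118) + (150) + (-184) = -152
Signed area = Σ/2 = -76 (negative ⇒ clockwise traversal).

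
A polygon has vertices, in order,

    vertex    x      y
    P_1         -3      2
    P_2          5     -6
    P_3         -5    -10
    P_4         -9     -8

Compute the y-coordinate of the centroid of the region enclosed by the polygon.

-200/41

Apply the surveyor's formula. First the cross-terms c_i = x_i·y_{i+1} − x_{i+1}·y_i:
  8, -80, -50, -42  ⇒  2A = -164, A = -82.
Then Σ (y_i + y_{i+1})·c_i = 2400, so ȳ = 2400 / (6·(-82)) = -200/41.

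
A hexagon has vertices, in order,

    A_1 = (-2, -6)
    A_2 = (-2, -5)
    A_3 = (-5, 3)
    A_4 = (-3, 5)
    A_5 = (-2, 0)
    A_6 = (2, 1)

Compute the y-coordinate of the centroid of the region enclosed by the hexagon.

Apply the shoelace (surveyor's) formula. First the cross-terms c_i = x_i·y_{i+1} − x_{i+1}·y_i:
  -2, -31, -16, 10, -2, -10  ⇒  2A = -51, A = -25.5.
Then Σ (y_i + y_{i+1})·c_i = 54, so ȳ = 54 / (6·(-25.5)) = -6/17.

-6/17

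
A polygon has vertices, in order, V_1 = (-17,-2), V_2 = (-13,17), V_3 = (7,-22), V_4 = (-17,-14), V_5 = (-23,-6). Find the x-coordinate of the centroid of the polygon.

Apply the shoelace (surveyor's) formula. First the cross-terms c_i = x_i·y_{i+1} − x_{i+1}·y_i:
  -315, 167, -472, -220, -56  ⇒  2A = -896, A = -448.
Then Σ (x_i + x_{i+1})·c_i = 24208, so x̄ = 24208 / (6·(-448)) = -1513/168.

-1513/168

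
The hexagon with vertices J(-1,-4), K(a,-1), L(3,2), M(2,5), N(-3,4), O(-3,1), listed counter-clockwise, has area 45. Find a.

5

The doubled signed area Σ (x_i y_{i+1} − x_{i+1} y_i) is linear in a.
With a=0 it equals 60; the coefficient of a is 6 (from the two edges through K).
So 6·a + 60 = 2·45 = 90 ⇒ a = 5.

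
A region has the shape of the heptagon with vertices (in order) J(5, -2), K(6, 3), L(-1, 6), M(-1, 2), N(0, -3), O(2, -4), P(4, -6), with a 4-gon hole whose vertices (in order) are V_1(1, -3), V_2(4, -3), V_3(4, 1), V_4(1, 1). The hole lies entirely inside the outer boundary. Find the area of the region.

40.5

Outer boundary:
Apply the surveyor's formula: 2A = Σ (x_i·y_{i+1} − x_{i+1}·y_i), indices taken mod 7.
Σ = (27) + (39) + (4) + (3) + (6) + (4) + (22) = 105
Area = |Σ|/2 = 52.5.
Hole:
Σ = (9) + (16) + (3) + (-4) = 24
Area = |Σ|/2 = 12.
Net area = 52.5 − 12 = 40.5.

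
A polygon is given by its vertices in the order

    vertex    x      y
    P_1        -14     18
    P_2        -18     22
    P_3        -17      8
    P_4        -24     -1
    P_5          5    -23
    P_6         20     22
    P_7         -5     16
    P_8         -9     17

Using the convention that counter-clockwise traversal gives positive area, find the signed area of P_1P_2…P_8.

Σ = (16) + (230) + (209) + (557) + (570) + (430) + (59) + (76) = 2147
Signed area = Σ/2 = 1073.5 (positive ⇒ counter-clockwise traversal).

1073.5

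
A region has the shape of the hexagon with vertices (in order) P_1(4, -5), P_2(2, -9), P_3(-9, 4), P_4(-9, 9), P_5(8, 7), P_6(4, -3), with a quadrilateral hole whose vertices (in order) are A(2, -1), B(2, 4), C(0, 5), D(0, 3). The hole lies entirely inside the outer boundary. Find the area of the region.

Outer boundary:
P_1→P_2: (4)(-9) − (2)(-5) = -26
P_2→P_3: (2)(4) − (-9)(-9) = -73
P_3→P_4: (-9)(9) − (-9)(4) = -45
P_4→P_5: (-9)(7) − (8)(9) = -135
P_5→P_6: (8)(-3) − (4)(7) = -52
P_6→P_1: (4)(-5) − (4)(-3) = -8
Σ = -339
Area = |Σ|/2 = 169.5.
Hole:
Apply the shoelace (surveyor's) formula: 2A = Σ (x_i·y_{i+1} − x_{i+1}·y_i), indices taken mod 4.
Cross-terms: 10, 10, 0, -6  ⇒  Σ = 14
Area = |Σ|/2 = 7.
Net area = 169.5 − 7 = 162.5.

162.5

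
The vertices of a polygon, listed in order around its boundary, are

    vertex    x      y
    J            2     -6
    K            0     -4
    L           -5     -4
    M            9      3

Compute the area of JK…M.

33.5

Σ = (-8) + (-20) + (21) + (-60) = -67
Area = |Σ|/2 = 33.5.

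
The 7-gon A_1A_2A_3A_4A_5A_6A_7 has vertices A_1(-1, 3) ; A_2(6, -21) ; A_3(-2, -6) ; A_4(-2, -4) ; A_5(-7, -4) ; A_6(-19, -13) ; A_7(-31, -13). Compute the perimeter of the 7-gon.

110

|A_1A_2| = √((7)² + (-24)²) = √625 = 25
|A_2A_3| = √((-8)² + (15)²) = √289 = 17
|A_3A_4| = √((0)² + (2)²) = √4 = 2
|A_4A_5| = √((-5)² + (0)²) = √25 = 5
|A_5A_6| = √((-12)² + (-9)²) = √225 = 15
|A_6A_7| = √((-12)² + (0)²) = √144 = 12
|A_7A_1| = √((30)² + (16)²) = √1156 = 34
Perimeter = 25 + 17 + 2 + 5 + 15 + 12 + 34 = 110.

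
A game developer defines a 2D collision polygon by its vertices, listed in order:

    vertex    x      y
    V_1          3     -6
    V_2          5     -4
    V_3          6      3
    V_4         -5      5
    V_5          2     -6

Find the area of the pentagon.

Σ = (18) + (39) + (45) + (20) + (6) = 128
Area = |Σ|/2 = 64.

64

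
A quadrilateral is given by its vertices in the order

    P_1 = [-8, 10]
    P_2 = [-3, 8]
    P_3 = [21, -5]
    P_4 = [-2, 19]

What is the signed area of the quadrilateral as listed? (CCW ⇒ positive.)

167

Apply the shoelace formula: 2A = Σ (x_i·y_{i+1} − x_{i+1}·y_i), indices taken mod 4.
Cross-terms: -34, -153, 389, 132  ⇒  Σ = 334
Signed area = Σ/2 = 167 (positive ⇒ counter-clockwise traversal).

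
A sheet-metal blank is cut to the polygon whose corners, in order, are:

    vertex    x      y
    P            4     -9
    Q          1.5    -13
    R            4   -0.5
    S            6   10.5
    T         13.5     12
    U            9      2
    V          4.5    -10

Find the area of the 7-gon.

Apply the shoelace formula: 2A = Σ (x_i·y_{i+1} − x_{i+1}·y_i), indices taken mod 7.
Cross-terms: -38.5, 51.25, 45, -69.75, -81, -99, -0.5  ⇒  Σ = -192.5
Area = |Σ|/2 = 96.25.

96.25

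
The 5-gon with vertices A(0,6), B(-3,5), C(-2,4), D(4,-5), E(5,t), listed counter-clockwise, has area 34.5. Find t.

1

Write out the shoelace sum; only the two edges meeting at E involve t:
2·Area = [(4·t − 5·(-5)) + (5·6 − 0·t)] + 10
       = 4·t + 65 = 69
⇒ t = 1.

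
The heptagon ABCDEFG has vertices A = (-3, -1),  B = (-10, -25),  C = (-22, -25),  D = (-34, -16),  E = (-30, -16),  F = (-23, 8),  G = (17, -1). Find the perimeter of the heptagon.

142

|AB| = √((-7)² + (-24)²) = √625 = 25
|BC| = √((-12)² + (0)²) = √144 = 12
|CD| = √((-12)² + (9)²) = √225 = 15
|DE| = √((4)² + (0)²) = √16 = 4
|EF| = √((7)² + (24)²) = √625 = 25
|FG| = √((40)² + (-9)²) = √1681 = 41
|GA| = √((-20)² + (0)²) = √400 = 20
Perimeter = 25 + 12 + 15 + 4 + 25 + 41 + 20 = 142.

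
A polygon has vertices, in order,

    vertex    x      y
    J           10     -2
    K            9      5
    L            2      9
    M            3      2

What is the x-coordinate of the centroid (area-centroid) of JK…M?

6

Apply Gauss's area formula. First the cross-terms c_i = x_i·y_{i+1} − x_{i+1}·y_i:
  68, 71, -23, -26  ⇒  2A = 90, A = 45.
Then Σ (x_i + x_{i+1})·c_i = 1620, so x̄ = 1620 / (6·45) = 6.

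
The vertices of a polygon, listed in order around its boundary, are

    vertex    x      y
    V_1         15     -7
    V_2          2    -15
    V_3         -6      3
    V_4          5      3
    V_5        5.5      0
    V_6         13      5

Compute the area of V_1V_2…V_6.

Apply the surveyor's formula: 2A = Σ (x_i·y_{i+1} − x_{i+1}·y_i), indices taken mod 6.
V_1→V_2: (15)(-15) − (2)(-7) = -211
V_2→V_3: (2)(3) − (-6)(-15) = -84
V_3→V_4: (-6)(3) − (5)(3) = -33
V_4→V_5: (5)(0) − (5.5)(3) = -16.5
V_5→V_6: (5.5)(5) − (13)(0) = 27.5
V_6→V_1: (13)(-7) − (15)(5) = -166
Σ = -483
Area = |Σ|/2 = 241.5.

241.5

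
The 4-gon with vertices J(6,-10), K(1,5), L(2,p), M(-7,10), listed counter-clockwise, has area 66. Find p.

The doubled signed area Σ (x_i y_{i+1} − x_{i+1} y_i) is linear in p.
With p=0 it equals 60; the coefficient of p is 8 (from the two edges through L).
So 8·p + 60 = 2·66 = 132 ⇒ p = 9.

9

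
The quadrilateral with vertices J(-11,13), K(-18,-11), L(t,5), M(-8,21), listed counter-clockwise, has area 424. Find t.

13

The doubled signed area Σ (x_i y_{i+1} − x_{i+1} y_i) is linear in t.
With t=0 it equals 432; the coefficient of t is 32 (from the two edges through L).
So 32·t + 432 = 2·424 = 848 ⇒ t = 13.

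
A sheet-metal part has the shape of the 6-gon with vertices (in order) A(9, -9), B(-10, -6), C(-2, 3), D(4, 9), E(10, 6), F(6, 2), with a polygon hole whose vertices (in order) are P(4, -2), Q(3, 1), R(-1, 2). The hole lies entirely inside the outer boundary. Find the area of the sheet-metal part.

Outer boundary:
Apply the shoelace (surveyor's) formula: 2A = Σ (x_i·y_{i+1} − x_{i+1}·y_i), indices taken mod 6.
Σ = (-144) + (-42) + (-30) + (-66) + (-16) + (-72) = -370
Area = |Σ|/2 = 185.
Hole:
Apply the surveyor's formula: 2A = Σ (x_i·y_{i+1} − x_{i+1}·y_i), indices taken mod 3.
Cross-terms: 10, 7, -6  ⇒  Σ = 11
Area = |Σ|/2 = 5.5.
Net area = 185 − 5.5 = 179.5.

179.5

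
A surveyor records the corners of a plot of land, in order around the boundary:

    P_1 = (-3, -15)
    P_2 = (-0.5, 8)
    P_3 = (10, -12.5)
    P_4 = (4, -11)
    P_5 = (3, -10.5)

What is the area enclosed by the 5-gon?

Σ = (-31.5) + (-73.75) + (-60) + (-9) + (-76.5) = -250.75
Area = |Σ|/2 = 125.375.

125.375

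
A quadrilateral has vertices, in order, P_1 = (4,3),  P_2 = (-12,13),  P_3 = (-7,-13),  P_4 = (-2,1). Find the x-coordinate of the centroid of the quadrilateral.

-1280/219

Apply the shoelace (surveyor's) formula. First the cross-terms c_i = x_i·y_{i+1} − x_{i+1}·y_i:
  88, 247, -33, -10  ⇒  2A = 292, A = 146.
Then Σ (x_i + x_{i+1})·c_i = -5120, so x̄ = -5120 / (6·146) = -1280/219.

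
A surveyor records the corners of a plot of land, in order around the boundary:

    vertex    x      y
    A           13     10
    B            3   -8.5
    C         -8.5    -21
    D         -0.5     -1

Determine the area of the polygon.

134.875

Σ = (-140.5) + (-135.25) + (-2) + (8) = -269.75
Area = |Σ|/2 = 134.875.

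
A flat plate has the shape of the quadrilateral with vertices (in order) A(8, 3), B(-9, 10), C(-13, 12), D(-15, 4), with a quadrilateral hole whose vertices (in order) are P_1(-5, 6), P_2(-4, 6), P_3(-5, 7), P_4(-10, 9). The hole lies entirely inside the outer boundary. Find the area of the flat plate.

Outer boundary:
Apply Gauss's area formula: 2A = Σ (x_i·y_{i+1} − x_{i+1}·y_i), indices taken mod 4.
Σ = (107) + (22) + (128) + (-77) = 180
Area = |Σ|/2 = 90.
Hole:
Apply the shoelace formula: 2A = Σ (x_i·y_{i+1} − x_{i+1}·y_i), indices taken mod 4.
Σ = (-6) + (2) + (25) + (-15) = 6
Area = |Σ|/2 = 3.
Net area = 90 − 3 = 87.

87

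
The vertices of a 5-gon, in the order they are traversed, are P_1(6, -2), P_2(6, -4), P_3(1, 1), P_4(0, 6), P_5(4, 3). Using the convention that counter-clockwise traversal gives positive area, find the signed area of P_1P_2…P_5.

P_1→P_2: (6)(-4) − (6)(-2) = -12
P_2→P_3: (6)(1) − (1)(-4) = 10
P_3→P_4: (1)(6) − (0)(1) = 6
P_4→P_5: (0)(3) − (4)(6) = -24
P_5→P_1: (4)(-2) − (6)(3) = -26
Σ = -46
Signed area = Σ/2 = -23 (negative ⇒ clockwise traversal).

-23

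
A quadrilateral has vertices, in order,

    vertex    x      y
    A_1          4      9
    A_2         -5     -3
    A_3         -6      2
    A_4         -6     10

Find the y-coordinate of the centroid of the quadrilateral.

712/137

Apply the shoelace formula. First the cross-terms c_i = x_i·y_{i+1} − x_{i+1}·y_i:
  33, -28, -48, -94  ⇒  2A = -137, A = -68.5.
Then Σ (y_i + y_{i+1})·c_i = -2136, so ȳ = -2136 / (6·(-68.5)) = 712/137.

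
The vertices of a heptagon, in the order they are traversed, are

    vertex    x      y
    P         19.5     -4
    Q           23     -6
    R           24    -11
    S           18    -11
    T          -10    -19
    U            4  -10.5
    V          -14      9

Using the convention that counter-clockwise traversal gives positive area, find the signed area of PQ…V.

-350.75

Apply the shoelace formula: 2A = Σ (x_i·y_{i+1} − x_{i+1}·y_i), indices taken mod 7.
Cross-terms: -25, -109, -66, -452, 181, -111, -119.5  ⇒  Σ = -701.5
Signed area = Σ/2 = -350.75 (negative ⇒ clockwise traversal).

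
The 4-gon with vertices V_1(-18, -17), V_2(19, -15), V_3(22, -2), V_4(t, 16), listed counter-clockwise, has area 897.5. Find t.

The doubled signed area Σ (x_i y_{i+1} − x_{i+1} y_i) is linear in t.
With t=0 it equals 1525; the coefficient of t is -15 (from the two edges through V_4).
So -15·t + 1525 = 2·897.5 = 1795 ⇒ t = -18.

-18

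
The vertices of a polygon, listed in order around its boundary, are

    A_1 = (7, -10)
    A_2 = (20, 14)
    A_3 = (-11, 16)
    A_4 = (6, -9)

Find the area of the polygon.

Apply the shoelace formula: 2A = Σ (x_i·y_{i+1} − x_{i+1}·y_i), indices taken mod 4.
Σ = (298) + (474) + (3) + (3) = 778
Area = |Σ|/2 = 389.

389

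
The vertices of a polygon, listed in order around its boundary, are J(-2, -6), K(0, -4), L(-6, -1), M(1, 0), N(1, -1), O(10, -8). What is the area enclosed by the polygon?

Apply the shoelace (surveyor's) formula: 2A = Σ (x_i·y_{i+1} − x_{i+1}·y_i), indices taken mod 6.
J→K: (-2)(-4) − (0)(-6) = 8
K→L: (0)(-1) − (-6)(-4) = -24
L→M: (-6)(0) − (1)(-1) = 1
M→N: (1)(-1) − (1)(0) = -1
N→O: (1)(-8) − (10)(-1) = 2
O→J: (10)(-6) − (-2)(-8) = -76
Σ = -90
Area = |Σ|/2 = 45.

45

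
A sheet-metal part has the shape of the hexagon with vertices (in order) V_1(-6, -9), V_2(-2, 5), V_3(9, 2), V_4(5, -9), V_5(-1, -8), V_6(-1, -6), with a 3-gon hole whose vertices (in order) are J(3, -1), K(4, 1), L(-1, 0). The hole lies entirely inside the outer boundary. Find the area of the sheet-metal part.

128.5

Outer boundary:
Σ = (-48) + (-49) + (-91) + (-49) + (-2) + (-27) = -266
Area = |Σ|/2 = 133.
Hole:
Apply the shoelace formula: 2A = Σ (x_i·y_{i+1} − x_{i+1}·y_i), indices taken mod 3.
Σ = (7) + (1) + (1) = 9
Area = |Σ|/2 = 4.5.
Net area = 133 − 4.5 = 128.5.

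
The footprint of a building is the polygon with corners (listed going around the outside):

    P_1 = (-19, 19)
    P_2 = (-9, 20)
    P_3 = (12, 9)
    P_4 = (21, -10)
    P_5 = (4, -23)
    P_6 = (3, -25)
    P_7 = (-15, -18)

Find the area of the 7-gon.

Σ = (-209) + (-321) + (-309) + (-443) + (-31) + (-429) + (-627) = -2369
Area = |Σ|/2 = 1184.5.

1184.5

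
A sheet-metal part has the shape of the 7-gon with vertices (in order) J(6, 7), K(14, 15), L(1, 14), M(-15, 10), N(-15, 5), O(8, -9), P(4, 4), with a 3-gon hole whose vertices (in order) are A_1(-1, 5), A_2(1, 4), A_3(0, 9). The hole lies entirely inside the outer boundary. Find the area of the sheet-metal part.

Outer boundary:
Σ = (-8) + (181) + (220) + (75) + (95) + (68) + (4) = 635
Area = |Σ|/2 = 317.5.
Hole:
Apply Gauss's area formula: 2A = Σ (x_i·y_{i+1} − x_{i+1}·y_i), indices taken mod 3.
Cross-terms: -9, 9, 9  ⇒  Σ = 9
Area = |Σ|/2 = 4.5.
Net area = 317.5 − 4.5 = 313.

313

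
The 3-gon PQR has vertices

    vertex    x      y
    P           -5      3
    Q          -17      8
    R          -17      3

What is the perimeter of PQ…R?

|PQ| = √((-12)² + (5)²) = √169 = 13
|QR| = √((0)² + (-5)²) = √25 = 5
|RP| = √((12)² + (0)²) = √144 = 12
Perimeter = 13 + 5 + 12 = 30.

30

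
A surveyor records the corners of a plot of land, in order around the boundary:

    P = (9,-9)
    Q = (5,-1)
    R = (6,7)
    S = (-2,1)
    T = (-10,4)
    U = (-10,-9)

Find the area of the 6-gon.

Apply the shoelace formula: 2A = Σ (x_i·y_{i+1} − x_{i+1}·y_i), indices taken mod 6.
Σ = (36) + (41) + (20) + (2) + (130) + (171) = 400
Area = |Σ|/2 = 200.

200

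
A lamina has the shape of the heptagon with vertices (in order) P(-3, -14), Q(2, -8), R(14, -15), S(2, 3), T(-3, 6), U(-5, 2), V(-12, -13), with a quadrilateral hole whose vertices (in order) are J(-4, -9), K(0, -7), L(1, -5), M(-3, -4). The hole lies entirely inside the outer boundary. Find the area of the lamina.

Outer boundary:
Apply the surveyor's formula: 2A = Σ (x_i·y_{i+1} − x_{i+1}·y_i), indices taken mod 7.
Cross-terms: 52, 82, 72, 21, 24, 89, 129  ⇒  Σ = 469
Area = |Σ|/2 = 234.5.
Hole:
Apply Gauss's area formula: 2A = Σ (x_i·y_{i+1} − x_{i+1}·y_i), indices taken mod 4.
J→K: (-4)(-7) − (0)(-9) = 28
K→L: (0)(-5) − (1)(-7) = 7
L→M: (1)(-4) − (-3)(-5) = -19
M→J: (-3)(-9) − (-4)(-4) = 11
Σ = 27
Area = |Σ|/2 = 13.5.
Net area = 234.5 − 13.5 = 221.

221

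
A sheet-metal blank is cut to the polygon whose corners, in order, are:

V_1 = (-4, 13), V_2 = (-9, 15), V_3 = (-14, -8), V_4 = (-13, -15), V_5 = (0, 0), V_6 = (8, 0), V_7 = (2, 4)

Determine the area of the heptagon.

259.5

Cross-terms: 57, 282, 106, 0, 0, 32, 42  ⇒  Σ = 519
Area = |Σ|/2 = 259.5.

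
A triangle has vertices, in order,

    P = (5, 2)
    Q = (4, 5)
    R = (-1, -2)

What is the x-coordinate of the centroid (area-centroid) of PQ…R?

8/3

Apply Gauss's area formula. First the cross-terms c_i = x_i·y_{i+1} − x_{i+1}·y_i:
  17, -3, 8  ⇒  2A = 22, A = 11.
Then Σ (x_i + x_{i+1})·c_i = 176, so x̄ = 176 / (6·11) = 8/3.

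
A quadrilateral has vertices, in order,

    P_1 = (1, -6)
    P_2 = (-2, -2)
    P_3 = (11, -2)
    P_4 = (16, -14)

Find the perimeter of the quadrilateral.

48

|P_1P_2| = √((-3)² + (4)²) = √25 = 5
|P_2P_3| = √((13)² + (0)²) = √169 = 13
|P_3P_4| = √((5)² + (-12)²) = √169 = 13
|P_4P_1| = √((-15)² + (8)²) = √289 = 17
Perimeter = 5 + 13 + 13 + 17 = 48.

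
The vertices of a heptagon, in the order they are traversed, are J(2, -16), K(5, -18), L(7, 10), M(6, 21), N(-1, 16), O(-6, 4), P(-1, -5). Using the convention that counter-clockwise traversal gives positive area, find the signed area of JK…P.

Cross-terms: 44, 176, 87, 117, 92, 34, 26  ⇒  Σ = 576
Signed area = Σ/2 = 288 (positive ⇒ counter-clockwise traversal).

288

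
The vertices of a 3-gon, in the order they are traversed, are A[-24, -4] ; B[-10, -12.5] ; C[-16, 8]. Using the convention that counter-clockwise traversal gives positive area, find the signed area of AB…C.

Apply the shoelace (surveyor's) formula: 2A = Σ (x_i·y_{i+1} − x_{i+1}·y_i), indices taken mod 3.
A→B: (-24)(-12.5) − (-10)(-4) = 260
B→C: (-10)(8) − (-16)(-12.5) = -280
C→A: (-16)(-4) − (-24)(8) = 256
Σ = 236
Signed area = Σ/2 = 118 (positive ⇒ counter-clockwise traversal).

118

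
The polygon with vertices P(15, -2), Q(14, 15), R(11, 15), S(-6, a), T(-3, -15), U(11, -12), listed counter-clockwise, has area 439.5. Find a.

Write out the shoelace sum; only the two edges meeting at S involve a:
2·Area = [(11·a − (-6)·15) + ((-6)·(-15) − (-3)·a)] + 657
       = 14·a + 837 = 879
⇒ a = 3.

3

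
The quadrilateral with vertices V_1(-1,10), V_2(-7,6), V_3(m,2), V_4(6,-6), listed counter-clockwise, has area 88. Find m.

Write out the shoelace sum; only the two edges meeting at V_3 involve m:
2·Area = [((-7)·2 − m·6) + (m·(-6) − 6·2)] + 118
       = -12·m + 92 = 176
⇒ m = -7.

-7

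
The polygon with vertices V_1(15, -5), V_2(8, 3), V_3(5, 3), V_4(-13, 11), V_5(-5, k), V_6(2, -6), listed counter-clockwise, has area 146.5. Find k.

The doubled signed area Σ (x_i y_{i+1} − x_{i+1} y_i) is linear in k.
With k=0 it equals 353; the coefficient of k is -15 (from the two edges through V_5).
So -15·k + 353 = 2·146.5 = 293 ⇒ k = 4.

4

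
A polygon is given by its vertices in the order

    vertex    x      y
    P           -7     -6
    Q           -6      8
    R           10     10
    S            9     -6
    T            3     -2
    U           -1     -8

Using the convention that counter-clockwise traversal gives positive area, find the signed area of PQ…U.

Cross-terms: -92, -140, -150, 0, -26, -50  ⇒  Σ = -458
Signed area = Σ/2 = -229 (negative ⇒ clockwise traversal).

-229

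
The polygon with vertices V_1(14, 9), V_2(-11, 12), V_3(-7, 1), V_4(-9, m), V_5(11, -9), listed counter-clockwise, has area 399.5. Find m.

Write out the shoelace sum; only the two edges meeting at V_4 involve m:
2·Area = [((-7)·m − (-9)·1) + ((-9)·(-9) − 11·m)] + 565
       = -18·m + 655 = 799
⇒ m = -8.

-8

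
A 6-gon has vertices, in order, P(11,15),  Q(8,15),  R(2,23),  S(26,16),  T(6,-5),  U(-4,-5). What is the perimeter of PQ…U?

|PQ| = √((-3)² + (0)²) = √9 = 3
|QR| = √((-6)² + (8)²) = √100 = 10
|RS| = √((24)² + (-7)²) = √625 = 25
|ST| = √((-20)² + (-21)²) = √841 = 29
|TU| = √((-10)² + (0)²) = √100 = 10
|UP| = √((15)² + (20)²) = √625 = 25
Perimeter = 3 + 10 + 25 + 29 + 10 + 25 = 102.

102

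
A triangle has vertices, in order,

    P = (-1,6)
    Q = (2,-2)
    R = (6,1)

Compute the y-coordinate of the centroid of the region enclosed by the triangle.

Apply the shoelace formula. First the cross-terms c_i = x_i·y_{i+1} − x_{i+1}·y_i:
  -10, 14, 37  ⇒  2A = 41, A = 20.5.
Then Σ (y_i + y_{i+1})·c_i = 205, so ȳ = 205 / (6·20.5) = 5/3.

5/3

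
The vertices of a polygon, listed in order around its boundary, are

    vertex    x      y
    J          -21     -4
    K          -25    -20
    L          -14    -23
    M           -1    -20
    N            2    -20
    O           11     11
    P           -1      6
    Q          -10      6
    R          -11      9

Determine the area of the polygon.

Apply the shoelace (surveyor's) formula: 2A = Σ (x_i·y_{i+1} − x_{i+1}·y_i), indices taken mod 9.
Σ = (320) + (295) + (257) + (60) + (242) + (77) + (54) + (-24) + (233) = 1514
Area = |Σ|/2 = 757.

757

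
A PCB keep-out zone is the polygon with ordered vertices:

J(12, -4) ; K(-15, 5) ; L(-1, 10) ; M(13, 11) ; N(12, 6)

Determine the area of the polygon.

230

Apply the surveyor's formula: 2A = Σ (x_i·y_{i+1} − x_{i+1}·y_i), indices taken mod 5.
Σ = (0) + (-145) + (-141) + (-54) + (-120) = -460
Area = |Σ|/2 = 230.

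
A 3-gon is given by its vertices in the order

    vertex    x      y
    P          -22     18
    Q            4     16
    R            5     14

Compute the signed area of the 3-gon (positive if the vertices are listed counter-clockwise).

-25

P→Q: (-22)(16) − (4)(18) = -424
Q→R: (4)(14) − (5)(16) = -24
R→P: (5)(18) − (-22)(14) = 398
Σ = -50
Signed area = Σ/2 = -25 (negative ⇒ clockwise traversal).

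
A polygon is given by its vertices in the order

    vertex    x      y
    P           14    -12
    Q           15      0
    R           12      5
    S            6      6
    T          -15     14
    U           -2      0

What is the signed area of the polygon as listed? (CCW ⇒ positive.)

P→Q: (14)(0) − (15)(-12) = 180
Q→R: (15)(5) − (12)(0) = 75
R→S: (12)(6) − (6)(5) = 42
S→T: (6)(14) − (-15)(6) = 174
T→U: (-15)(0) − (-2)(14) = 28
U→P: (-2)(-12) − (14)(0) = 24
Σ = 523
Signed area = Σ/2 = 261.5 (positive ⇒ counter-clockwise traversal).

261.5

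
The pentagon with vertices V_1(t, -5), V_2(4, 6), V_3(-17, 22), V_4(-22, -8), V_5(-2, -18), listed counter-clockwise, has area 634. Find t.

2

The doubled signed area Σ (x_i y_{i+1} − x_{i+1} y_i) is linear in t.
With t=0 it equals 1220; the coefficient of t is 24 (from the two edges through V_1).
So 24·t + 1220 = 2·634 = 1268 ⇒ t = 2.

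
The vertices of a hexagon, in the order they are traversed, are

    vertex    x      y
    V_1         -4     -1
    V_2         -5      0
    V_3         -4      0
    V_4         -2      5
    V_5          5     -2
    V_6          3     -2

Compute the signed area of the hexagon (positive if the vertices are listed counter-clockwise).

-30.5

Σ = (-5) + (0) + (-20) + (-21) + (-4) + (-11) = -61
Signed area = Σ/2 = -30.5 (negative ⇒ clockwise traversal).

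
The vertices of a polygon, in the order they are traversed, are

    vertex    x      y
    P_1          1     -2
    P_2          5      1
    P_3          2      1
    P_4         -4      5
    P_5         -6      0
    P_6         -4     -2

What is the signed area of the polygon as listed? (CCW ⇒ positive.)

40

Apply the surveyor's formula: 2A = Σ (x_i·y_{i+1} − x_{i+1}·y_i), indices taken mod 6.
P_1→P_2: (1)(1) − (5)(-2) = 11
P_2→P_3: (5)(1) − (2)(1) = 3
P_3→P_4: (2)(5) − (-4)(1) = 14
P_4→P_5: (-4)(0) − (-6)(5) = 30
P_5→P_6: (-6)(-2) − (-4)(0) = 12
P_6→P_1: (-4)(-2) − (1)(-2) = 10
Σ = 80
Signed area = Σ/2 = 40 (positive ⇒ counter-clockwise traversal).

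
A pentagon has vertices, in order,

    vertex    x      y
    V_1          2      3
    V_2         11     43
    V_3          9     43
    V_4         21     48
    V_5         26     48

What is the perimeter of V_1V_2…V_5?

112

|V_1V_2| = √((9)² + (40)²) = √1681 = 41
|V_2V_3| = √((-2)² + (0)²) = √4 = 2
|V_3V_4| = √((12)² + (5)²) = √169 = 13
|V_4V_5| = √((5)² + (0)²) = √25 = 5
|V_5V_1| = √((-24)² + (-45)²) = √2601 = 51
Perimeter = 41 + 2 + 13 + 5 + 51 = 112.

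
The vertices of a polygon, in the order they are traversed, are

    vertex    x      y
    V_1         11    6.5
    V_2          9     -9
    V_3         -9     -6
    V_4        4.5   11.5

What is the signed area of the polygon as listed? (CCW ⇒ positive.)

Apply Gauss's area formula: 2A = Σ (x_i·y_{i+1} − x_{i+1}·y_i), indices taken mod 4.
Cross-terms: -157.5, -135, -76.5, -97.25  ⇒  Σ = -466.25
Signed area = Σ/2 = -233.125 (negative ⇒ clockwise traversal).

-233.125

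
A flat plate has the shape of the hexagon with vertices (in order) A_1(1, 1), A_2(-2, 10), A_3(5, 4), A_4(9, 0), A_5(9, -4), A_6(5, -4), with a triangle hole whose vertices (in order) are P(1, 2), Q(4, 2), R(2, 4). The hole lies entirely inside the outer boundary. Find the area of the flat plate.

Outer boundary:
A_1→A_2: (1)(10) − (-2)(1) = 12
A_2→A_3: (-2)(4) − (5)(10) = -58
A_3→A_4: (5)(0) − (9)(4) = -36
A_4→A_5: (9)(-4) − (9)(0) = -36
A_5→A_6: (9)(-4) − (5)(-4) = -16
A_6→A_1: (5)(1) − (1)(-4) = 9
Σ = -125
Area = |Σ|/2 = 62.5.
Hole:
Apply the shoelace formula: 2A = Σ (x_i·y_{i+1} − x_{i+1}·y_i), indices taken mod 3.
Cross-terms: -6, 12, 0  ⇒  Σ = 6
Area = |Σ|/2 = 3.
Net area = 62.5 − 3 = 59.5.

59.5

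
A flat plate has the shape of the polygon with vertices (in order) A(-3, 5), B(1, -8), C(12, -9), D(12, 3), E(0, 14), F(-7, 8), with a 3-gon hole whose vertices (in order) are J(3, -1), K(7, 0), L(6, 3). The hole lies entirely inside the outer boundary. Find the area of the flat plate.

Outer boundary:
A→B: (-3)(-8) − (1)(5) = 19
B→C: (1)(-9) − (12)(-8) = 87
C→D: (12)(3) − (12)(-9) = 144
D→E: (12)(14) − (0)(3) = 168
E→F: (0)(8) − (-7)(14) = 98
F→A: (-7)(5) − (-3)(8) = -11
Σ = 505
Area = |Σ|/2 = 252.5.
Hole:
J→K: (3)(0) − (7)(-1) = 7
K→L: (7)(3) − (6)(0) = 21
L→J: (6)(-1) − (3)(3) = -15
Σ = 13
Area = |Σ|/2 = 6.5.
Net area = 252.5 − 6.5 = 246.

246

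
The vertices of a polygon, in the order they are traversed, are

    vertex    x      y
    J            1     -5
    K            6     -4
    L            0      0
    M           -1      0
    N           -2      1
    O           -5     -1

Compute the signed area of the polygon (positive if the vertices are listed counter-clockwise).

29

Apply the shoelace (surveyor's) formula: 2A = Σ (x_i·y_{i+1} − x_{i+1}·y_i), indices taken mod 6.
Σ = (26) + (0) + (0) + (-1) + (7) + (26) = 58
Signed area = Σ/2 = 29 (positive ⇒ counter-clockwise traversal).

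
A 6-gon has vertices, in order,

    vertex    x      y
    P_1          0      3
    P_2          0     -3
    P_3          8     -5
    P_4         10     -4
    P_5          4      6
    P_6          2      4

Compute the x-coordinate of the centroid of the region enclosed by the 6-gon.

101/24

Apply the surveyor's formula. First the cross-terms c_i = x_i·y_{i+1} − x_{i+1}·y_i:
  0, 24, 18, 76, 4, 6  ⇒  2A = 128, A = 64.
Then Σ (x_i + x_{i+1})·c_i = 1616, so x̄ = 1616 / (6·64) = 101/24.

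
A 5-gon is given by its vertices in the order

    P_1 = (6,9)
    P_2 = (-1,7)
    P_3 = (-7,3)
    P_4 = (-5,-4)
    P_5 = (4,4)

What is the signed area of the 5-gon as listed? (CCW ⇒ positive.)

Σ = (51) + (46) + (43) + (-4) + (12) = 148
Signed area = Σ/2 = 74 (positive ⇒ counter-clockwise traversal).

74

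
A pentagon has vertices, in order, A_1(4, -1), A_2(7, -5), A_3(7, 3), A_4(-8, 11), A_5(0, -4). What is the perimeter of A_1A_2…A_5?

52

|A_1A_2| = √((3)² + (-4)²) = √25 = 5
|A_2A_3| = √((0)² + (8)²) = √64 = 8
|A_3A_4| = √((-15)² + (8)²) = √289 = 17
|A_4A_5| = √((8)² + (-15)²) = √289 = 17
|A_5A_1| = √((4)² + (3)²) = √25 = 5
Perimeter = 5 + 8 + 17 + 17 + 5 = 52.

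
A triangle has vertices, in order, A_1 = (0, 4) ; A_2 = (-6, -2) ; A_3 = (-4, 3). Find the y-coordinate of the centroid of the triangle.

5/3

Apply Gauss's area formula. First the cross-terms c_i = x_i·y_{i+1} − x_{i+1}·y_i:
  24, -26, -16  ⇒  2A = -18, A = -9.
Then Σ (y_i + y_{i+1})·c_i = -90, so ȳ = -90 / (6·(-9)) = 5/3.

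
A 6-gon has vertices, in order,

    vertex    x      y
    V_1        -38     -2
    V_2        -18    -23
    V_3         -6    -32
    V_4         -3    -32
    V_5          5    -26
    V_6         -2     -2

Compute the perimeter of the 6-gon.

|V_1V_2| = √((20)² + (-21)²) = √841 = 29
|V_2V_3| = √((12)² + (-9)²) = √225 = 15
|V_3V_4| = √((3)² + (0)²) = √9 = 3
|V_4V_5| = √((8)² + (6)²) = √100 = 10
|V_5V_6| = √((-7)² + (24)²) = √625 = 25
|V_6V_1| = √((-36)² + (0)²) = √1296 = 36
Perimeter = 29 + 15 + 3 + 10 + 25 + 36 = 118.

118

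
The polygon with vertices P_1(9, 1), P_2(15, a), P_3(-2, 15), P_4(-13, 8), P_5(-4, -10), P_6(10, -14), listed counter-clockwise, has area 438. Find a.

Write out the shoelace sum; only the two edges meeting at P_2 involve a:
2·Area = [(9·a − 15·1) + (15·15 − (-2)·a)] + 633
       = 11·a + 843 = 876
⇒ a = 3.

3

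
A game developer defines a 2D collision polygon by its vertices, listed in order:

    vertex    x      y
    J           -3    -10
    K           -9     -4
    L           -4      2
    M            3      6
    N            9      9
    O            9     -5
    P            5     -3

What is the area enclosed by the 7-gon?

Apply Gauss's area formula: 2A = Σ (x_i·y_{i+1} − x_{i+1}·y_i), indices taken mod 7.
Cross-terms: -78, -34, -30, -27, -126, -2, -59  ⇒  Σ = -356
Area = |Σ|/2 = 178.

178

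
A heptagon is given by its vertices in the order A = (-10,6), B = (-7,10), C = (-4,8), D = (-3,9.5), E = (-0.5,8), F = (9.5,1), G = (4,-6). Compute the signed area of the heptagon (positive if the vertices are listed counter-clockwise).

A→B: (-10)(10) − (-7)(6) = -58
B→C: (-7)(8) − (-4)(10) = -16
C→D: (-4)(9.5) − (-3)(8) = -14
D→E: (-3)(8) − (-0.5)(9.5) = -19.25
E→F: (-0.5)(1) − (9.5)(8) = -76.5
F→G: (9.5)(-6) − (4)(1) = -61
G→A: (4)(6) − (-10)(-6) = -36
Σ = -280.75
Signed area = Σ/2 = -140.375 (negative ⇒ clockwise traversal).

-140.375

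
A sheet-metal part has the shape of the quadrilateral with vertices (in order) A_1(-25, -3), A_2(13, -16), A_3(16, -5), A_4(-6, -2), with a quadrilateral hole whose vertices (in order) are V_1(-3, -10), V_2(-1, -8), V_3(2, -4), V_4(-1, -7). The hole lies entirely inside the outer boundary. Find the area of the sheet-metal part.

265.5

Outer boundary:
A_1→A_2: (-25)(-16) − (13)(-3) = 439
A_2→A_3: (13)(-5) − (16)(-16) = 191
A_3→A_4: (16)(-2) − (-6)(-5) = -62
A_4→A_1: (-6)(-3) − (-25)(-2) = -32
Σ = 536
Area = |Σ|/2 = 268.
Hole:
Σ = (14) + (20) + (-18) + (-11) = 5
Area = |Σ|/2 = 2.5.
Net area = 268 − 2.5 = 265.5.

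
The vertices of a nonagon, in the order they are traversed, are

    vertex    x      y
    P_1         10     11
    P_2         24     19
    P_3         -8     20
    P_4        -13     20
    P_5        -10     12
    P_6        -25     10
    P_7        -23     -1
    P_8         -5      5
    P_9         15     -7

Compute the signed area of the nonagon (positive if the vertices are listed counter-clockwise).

616

P_1→P_2: (10)(19) − (24)(11) = -74
P_2→P_3: (24)(20) − (-8)(19) = 632
P_3→P_4: (-8)(20) − (-13)(20) = 100
P_4→P_5: (-13)(12) − (-10)(20) = 44
P_5→P_6: (-10)(10) − (-25)(12) = 200
P_6→P_7: (-25)(-1) − (-23)(10) = 255
P_7→P_8: (-23)(5) − (-5)(-1) = -120
P_8→P_9: (-5)(-7) − (15)(5) = -40
P_9→P_1: (15)(11) − (10)(-7) = 235
Σ = 1232
Signed area = Σ/2 = 616 (positive ⇒ counter-clockwise traversal).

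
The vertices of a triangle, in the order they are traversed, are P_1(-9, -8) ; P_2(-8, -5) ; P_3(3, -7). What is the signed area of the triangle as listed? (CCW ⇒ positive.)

-17.5

P_1→P_2: (-9)(-5) − (-8)(-8) = -19
P_2→P_3: (-8)(-7) − (3)(-5) = 71
P_3→P_1: (3)(-8) − (-9)(-7) = -87
Σ = -35
Signed area = Σ/2 = -17.5 (negative ⇒ clockwise traversal).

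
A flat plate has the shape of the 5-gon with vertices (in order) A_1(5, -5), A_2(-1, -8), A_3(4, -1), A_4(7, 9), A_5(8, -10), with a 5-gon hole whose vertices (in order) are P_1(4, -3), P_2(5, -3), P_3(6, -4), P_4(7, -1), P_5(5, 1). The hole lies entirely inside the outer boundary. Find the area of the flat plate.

Outer boundary:
Apply the shoelace (surveyor's) formula: 2A = Σ (x_i·y_{i+1} − x_{i+1}·y_i), indices taken mod 5.
Cross-terms: -45, 33, 43, -142, 10  ⇒  Σ = -101
Area = |Σ|/2 = 50.5.
Hole:
Cross-terms: 3, -2, 22, 12, -19  ⇒  Σ = 16
Area = |Σ|/2 = 8.
Net area = 50.5 − 8 = 42.5.

42.5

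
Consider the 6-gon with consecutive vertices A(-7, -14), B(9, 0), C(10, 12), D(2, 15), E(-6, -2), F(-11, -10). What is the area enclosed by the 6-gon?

Apply the shoelace (surveyor's) formula: 2A = Σ (x_i·y_{i+1} − x_{i+1}·y_i), indices taken mod 6.
A→B: (-7)(0) − (9)(-14) = 126
B→C: (9)(12) − (10)(0) = 108
C→D: (10)(15) − (2)(12) = 126
D→E: (2)(-2) − (-6)(15) = 86
E→F: (-6)(-10) − (-11)(-2) = 38
F→A: (-11)(-14) − (-7)(-10) = 84
Σ = 568
Area = |Σ|/2 = 284.

284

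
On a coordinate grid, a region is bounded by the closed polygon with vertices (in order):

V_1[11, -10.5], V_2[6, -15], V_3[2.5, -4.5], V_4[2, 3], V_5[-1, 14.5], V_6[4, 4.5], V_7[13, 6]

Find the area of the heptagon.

Apply the shoelace formula: 2A = Σ (x_i·y_{i+1} − x_{i+1}·y_i), indices taken mod 7.
Σ = (-102) + (10.5) + (16.5) + (32) + (-62.5) + (-34.5) + (-202.5) = -342.5
Area = |Σ|/2 = 171.25.

171.25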